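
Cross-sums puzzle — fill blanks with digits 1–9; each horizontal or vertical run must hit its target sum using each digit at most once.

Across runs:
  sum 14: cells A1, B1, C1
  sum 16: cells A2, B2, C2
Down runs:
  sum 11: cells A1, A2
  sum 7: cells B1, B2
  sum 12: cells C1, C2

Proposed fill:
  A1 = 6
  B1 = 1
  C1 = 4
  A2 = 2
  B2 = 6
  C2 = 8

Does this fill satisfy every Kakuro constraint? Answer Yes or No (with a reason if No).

No — the down run A1–A2 sums to 8, not 11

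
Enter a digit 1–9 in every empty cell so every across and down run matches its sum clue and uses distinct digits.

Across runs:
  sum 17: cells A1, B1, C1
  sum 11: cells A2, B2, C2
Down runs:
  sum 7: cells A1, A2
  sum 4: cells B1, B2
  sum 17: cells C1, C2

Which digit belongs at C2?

4 in 2 cells must be {1,3}; 17 in 2 cells must be {8,9}.
The 11 across and the 17 down share only 8, so C2 = 8.
C1 = 17 − 8 = 9 completes the 17 down.
Given what's placed, B2 must be 1 to fit the 11 across and 4 down.
B1 = 4 − 1 = 3 completes the 4 down.
A2 = 11 − 9 = 2 completes the 11 across.
A1 = 17 − 12 = 5 completes the 17 across.

8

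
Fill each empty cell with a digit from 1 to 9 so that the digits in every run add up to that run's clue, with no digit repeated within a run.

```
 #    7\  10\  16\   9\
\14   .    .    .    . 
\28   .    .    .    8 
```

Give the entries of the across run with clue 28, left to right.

16 in 2 cells must be {7,9}.
R1C3 = 7: only digit in both the 14-across and 16-down candidate sets.
R1C4 = 9 − 8 = 1 completes the 9 down.
R2C3 = 16 − 7 = 9 completes the 16 down.
Nothing is forced directly, so branch on R1C1, whose candidates are 2 or 4. If R1C1 = 4: that forces R1C2 = 2, after which R2C1 would have to be in {4,5,6,7} for the 28 across but in {3} for the 7 down — contradiction. So R1C1 = 2.
R1C2 = 14 − 10 = 4 completes the 14 across.
R2C1 = 7 − 2 = 5 completes the 7 down.
R2C2 = 28 − 22 = 6 completes the 28 across.

5 6 9 8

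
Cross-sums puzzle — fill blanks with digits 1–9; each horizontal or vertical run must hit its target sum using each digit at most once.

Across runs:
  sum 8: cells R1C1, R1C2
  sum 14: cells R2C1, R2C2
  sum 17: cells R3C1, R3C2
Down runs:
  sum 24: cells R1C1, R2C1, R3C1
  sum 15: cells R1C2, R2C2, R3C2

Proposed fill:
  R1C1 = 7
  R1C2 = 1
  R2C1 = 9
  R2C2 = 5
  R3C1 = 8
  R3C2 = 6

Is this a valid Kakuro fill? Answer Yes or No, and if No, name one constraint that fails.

No — the across run R3C1–R3C2 sums to 14, not 17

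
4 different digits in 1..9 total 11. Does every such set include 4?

No

The only way to make 11 from 4 distinct digits is {1,2,3,5}, which does not contain 4.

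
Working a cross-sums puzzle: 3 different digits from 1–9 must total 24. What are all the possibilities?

{7,8,9}

3 distinct digits from 1–9 sum between 6 and 24.
Only one set works: {7,8,9}.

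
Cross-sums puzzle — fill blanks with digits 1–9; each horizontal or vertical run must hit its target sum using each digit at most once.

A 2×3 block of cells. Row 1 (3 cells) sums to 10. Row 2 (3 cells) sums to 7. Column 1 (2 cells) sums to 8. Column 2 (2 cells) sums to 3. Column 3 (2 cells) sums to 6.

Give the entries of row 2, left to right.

1, 2, 4

7 in 3 cells must be {1,2,4}; 3 in 2 cells must be {1,2}.
Nothing is forced directly, so branch on (2,1), whose candidates are 1 or 2. If (2,1) = 2: that forces (1,1) = 6, (1,2) = 1, after which (1,3) would have to be in {3} for the 10 across but in {1,2,4,5} for the 6 down — contradiction. So (2,1) = 1.
(1,1) = 8 − 1 = 7 completes the 8 down.
Given what's placed, (2,2) must be 2 to fit the 7 across and 3 down.
(2,3) = 7 − 3 = 4 completes the 7 across.
(1,2) = 3 − 2 = 1 completes the 3 down.
(1,3) = 10 − 8 = 2 completes the 10 across.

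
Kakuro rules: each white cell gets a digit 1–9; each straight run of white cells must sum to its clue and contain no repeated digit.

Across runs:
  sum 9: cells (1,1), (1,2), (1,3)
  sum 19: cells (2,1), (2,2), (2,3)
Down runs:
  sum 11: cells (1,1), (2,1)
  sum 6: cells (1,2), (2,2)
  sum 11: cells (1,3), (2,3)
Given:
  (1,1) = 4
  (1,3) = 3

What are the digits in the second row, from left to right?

7 4 8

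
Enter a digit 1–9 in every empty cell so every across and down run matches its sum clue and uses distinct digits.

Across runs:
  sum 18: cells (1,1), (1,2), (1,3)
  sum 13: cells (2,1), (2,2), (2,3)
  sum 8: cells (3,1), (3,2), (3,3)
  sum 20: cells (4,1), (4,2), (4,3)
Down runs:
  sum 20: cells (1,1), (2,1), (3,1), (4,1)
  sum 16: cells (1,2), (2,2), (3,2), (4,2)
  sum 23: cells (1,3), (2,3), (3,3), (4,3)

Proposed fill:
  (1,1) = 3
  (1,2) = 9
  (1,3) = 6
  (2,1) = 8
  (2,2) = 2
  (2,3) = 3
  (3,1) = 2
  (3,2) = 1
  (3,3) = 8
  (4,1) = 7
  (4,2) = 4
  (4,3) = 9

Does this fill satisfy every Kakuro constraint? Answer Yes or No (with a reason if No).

No — the down run (1,3)–(4,3) sums to 26, not 23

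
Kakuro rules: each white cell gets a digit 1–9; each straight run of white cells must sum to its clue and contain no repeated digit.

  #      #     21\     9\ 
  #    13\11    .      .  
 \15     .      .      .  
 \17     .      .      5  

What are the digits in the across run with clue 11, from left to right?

R1C3 = 3: the only remaining digit allowed by both the 11 across and the 9 down.
R2C3 = 9 − 8 = 1 completes the 9 down.
R1C2 = 11 − 3 = 8 completes the 11 across.
Nothing is forced directly, so branch on R3C2, whose candidates are 4 or 9. If R3C2 = 9: then R2C2 would have to be in {5,6,8,9} for the 15 across but in {4} for the 21 down — contradiction. So R3C2 = 4.
R2C2 = 21 − 12 = 9 completes the 21 down.
R3C1 = 17 − 9 = 8 completes the 17 across.
R2C1 = 15 − 10 = 5 completes the 15 across.

8 3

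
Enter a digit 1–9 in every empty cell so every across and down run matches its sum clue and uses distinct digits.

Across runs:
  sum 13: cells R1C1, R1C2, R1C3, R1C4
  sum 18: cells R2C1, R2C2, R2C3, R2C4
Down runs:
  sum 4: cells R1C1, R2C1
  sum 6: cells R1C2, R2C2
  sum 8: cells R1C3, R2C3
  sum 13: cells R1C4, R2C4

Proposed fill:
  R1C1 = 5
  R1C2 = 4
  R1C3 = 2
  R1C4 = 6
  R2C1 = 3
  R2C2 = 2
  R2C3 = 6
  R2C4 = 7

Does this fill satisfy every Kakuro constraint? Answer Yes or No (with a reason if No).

No — the across run R1C1–R1C4 sums to 17, not 13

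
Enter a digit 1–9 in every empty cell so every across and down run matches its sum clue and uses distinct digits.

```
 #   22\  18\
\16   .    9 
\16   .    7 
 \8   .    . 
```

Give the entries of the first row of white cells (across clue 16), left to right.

7 9

16 in 2 cells must be {7,9}.
R1C1 = 16 − 9 = 7 completes the 16 across.
R2C1 = 16 − 7 = 9 completes the 16 across.
R3C1 = 22 − 16 = 6 completes the 22 down.
R3C2 = 8 − 6 = 2 completes the 8 across.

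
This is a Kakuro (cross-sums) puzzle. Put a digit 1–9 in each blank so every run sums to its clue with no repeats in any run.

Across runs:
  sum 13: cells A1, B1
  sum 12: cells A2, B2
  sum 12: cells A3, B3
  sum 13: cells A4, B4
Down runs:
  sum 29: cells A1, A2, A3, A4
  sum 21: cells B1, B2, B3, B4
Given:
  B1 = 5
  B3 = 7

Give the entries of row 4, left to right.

29 in 4 cells must be {5,7,8,9}.
A1 = 13 − 5 = 8 completes the 13 across.
A3 = 12 − 7 = 5 completes the 12 across.
Nothing is forced directly, so branch on A2, whose candidates are 7 or 9. If A2 = 7: then B2 would have to be in {5} for the 12 across but in {1,3,6,8} for the 21 down — contradiction. So A2 = 9.
B2 = 12 − 9 = 3 completes the 12 across.
A4 = 29 − 22 = 7 completes the 29 down.
B4 = 13 − 7 = 6 completes the 13 across.

7 6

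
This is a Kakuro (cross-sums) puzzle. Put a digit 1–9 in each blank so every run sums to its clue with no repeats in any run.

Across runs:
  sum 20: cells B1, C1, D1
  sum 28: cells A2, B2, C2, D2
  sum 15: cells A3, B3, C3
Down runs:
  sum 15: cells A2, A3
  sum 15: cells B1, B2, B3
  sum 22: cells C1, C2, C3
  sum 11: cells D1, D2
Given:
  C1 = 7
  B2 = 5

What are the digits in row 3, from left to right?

No cell is forced outright now. C2 can only be 6 or 9 (the digits allowed by both its 28 across and its 22 down). If C2 = 6: that forces C3 = 9, after which A3 would have to be in {1,2,4,5} for the 15 across but in {6,7,8,9} for the 15 down — contradiction. So C2 = 9.
C3 = 22 − 16 = 6 completes the 22 down.
No cell is forced outright now. D2 can only be 6 or 8 (the digits allowed by both its 28 across and its 11 down). If D2 = 8: then D1 would have to be in {4,5,8,9} for the 20 across but in {3} for the 11 down — contradiction. So D2 = 6.
D1 = 11 − 6 = 5 completes the 11 down.
A2 = 28 − 20 = 8 completes the 28 across.
A3 = 15 − 8 = 7 completes the 15 down.
B3 = 15 − 13 = 2 completes the 15 across.
B1 = 20 − 12 = 8 completes the 20 across.

7, 2, 6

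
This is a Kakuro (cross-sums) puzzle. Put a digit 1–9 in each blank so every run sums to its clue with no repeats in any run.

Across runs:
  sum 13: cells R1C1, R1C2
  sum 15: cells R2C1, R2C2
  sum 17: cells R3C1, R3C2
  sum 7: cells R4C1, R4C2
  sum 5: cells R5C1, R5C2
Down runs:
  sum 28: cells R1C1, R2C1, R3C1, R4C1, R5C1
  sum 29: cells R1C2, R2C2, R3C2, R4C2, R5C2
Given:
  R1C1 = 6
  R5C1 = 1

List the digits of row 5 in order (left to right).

17 in 2 cells must be {8,9}.
R1C2 = 13 − 6 = 7 completes the 13 across.
R5C2 = 5 − 1 = 4 completes the 5 across.

1 4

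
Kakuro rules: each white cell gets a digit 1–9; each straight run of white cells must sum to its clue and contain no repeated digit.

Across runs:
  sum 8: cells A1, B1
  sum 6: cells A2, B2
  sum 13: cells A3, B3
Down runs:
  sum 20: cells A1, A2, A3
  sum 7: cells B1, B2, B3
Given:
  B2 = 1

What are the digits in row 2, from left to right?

5 1

7 in 3 cells must be {1,2,4}.
B1 = 2: the only remaining digit allowed by both the 8 across and the 7 down.
A2 = 6 − 1 = 5 completes the 6 across.
B3 = 7 − 3 = 4 completes the 7 down.
A1 = 8 − 2 = 6 completes the 8 across.
A3 = 13 − 4 = 9 completes the 13 across.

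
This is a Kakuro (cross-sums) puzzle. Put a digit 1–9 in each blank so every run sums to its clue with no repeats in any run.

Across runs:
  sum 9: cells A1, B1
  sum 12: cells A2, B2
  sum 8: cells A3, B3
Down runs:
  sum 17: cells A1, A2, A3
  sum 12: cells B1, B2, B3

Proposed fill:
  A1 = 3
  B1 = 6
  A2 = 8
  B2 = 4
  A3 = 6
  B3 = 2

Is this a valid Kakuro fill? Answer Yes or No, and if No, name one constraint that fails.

Across: 3+6=9; 8+4=12; 6+2=8. Down: 3+8+6=17; 6+4+2=12. No digit repeats within any run.

Yes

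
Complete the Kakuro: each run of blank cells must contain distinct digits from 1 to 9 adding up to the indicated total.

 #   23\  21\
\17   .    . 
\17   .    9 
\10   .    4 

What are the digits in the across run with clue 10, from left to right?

17 in 2 cells must be {8,9}; 23 in 3 cells must be {6,8,9}.
R1C2 = 21 − 13 = 8 completes the 21 down.
R2C1 = 17 − 9 = 8 completes the 17 across.
R3C1 = 10 − 4 = 6 completes the 10 across.
R1C1 = 17 − 8 = 9 completes the 17 across.

6 4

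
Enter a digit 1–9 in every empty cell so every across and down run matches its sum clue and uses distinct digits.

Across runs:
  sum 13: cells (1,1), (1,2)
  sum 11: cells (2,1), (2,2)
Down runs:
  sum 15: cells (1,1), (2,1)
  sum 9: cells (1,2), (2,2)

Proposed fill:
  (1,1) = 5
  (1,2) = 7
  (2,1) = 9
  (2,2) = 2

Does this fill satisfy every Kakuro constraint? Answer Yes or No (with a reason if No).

No — the down run (1,1)–(2,1) sums to 14, not 15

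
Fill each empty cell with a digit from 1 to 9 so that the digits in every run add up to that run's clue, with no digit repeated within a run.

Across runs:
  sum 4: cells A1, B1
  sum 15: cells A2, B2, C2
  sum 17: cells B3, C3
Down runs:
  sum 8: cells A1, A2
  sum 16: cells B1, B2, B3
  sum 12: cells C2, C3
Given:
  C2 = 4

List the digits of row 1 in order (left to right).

4 in 2 cells must be {1,3}; 17 in 2 cells must be {8,9}.
C3 = 12 − 4 = 8 completes the 12 down.
B3 = 17 − 8 = 9 completes the 17 across.
Nothing is forced directly, so branch on A1, whose candidates are 1 or 3. If A1 = 1: that forces B1 = 3, after which A2 would have to be in {2,3,5,6,8,9} for the 15 across but in {7} for the 8 down — contradiction. So A1 = 3.
B1 = 4 − 3 = 1 completes the 4 across.
A2 = 8 − 3 = 5 completes the 8 down.
B2 = 15 − 9 = 6 completes the 15 across.

3 1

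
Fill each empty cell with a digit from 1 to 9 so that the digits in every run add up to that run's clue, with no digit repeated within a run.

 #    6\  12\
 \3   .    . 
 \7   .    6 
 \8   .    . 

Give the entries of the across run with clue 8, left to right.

3 in 2 cells must be {1,2}; 6 in 3 cells must be {1,2,3}.
R2C1 = 7 − 6 = 1 completes the 7 across.
Given what's placed, R1C1 must be 2 to fit the 3 across and 6 down.
R1C2 = 3 − 2 = 1 completes the 3 across.
R3C1 = 6 − 3 = 3 completes the 6 down.
R3C2 = 8 − 3 = 5 completes the 8 across.

3, 5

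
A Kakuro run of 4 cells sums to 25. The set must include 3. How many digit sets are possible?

2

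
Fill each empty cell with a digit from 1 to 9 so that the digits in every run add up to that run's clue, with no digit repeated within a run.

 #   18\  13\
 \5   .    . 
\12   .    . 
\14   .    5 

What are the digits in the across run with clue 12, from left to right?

5, 7

Given what's placed, R2C2 must be 7 to fit the 12 across and 13 down.
R3C1 = 14 − 5 = 9 completes the 14 across.
R1C2 = 13 − 12 = 1 completes the 13 down.
R2C1 = 12 − 7 = 5 completes the 12 across.
R1C1 = 5 − 1 = 4 completes the 5 across.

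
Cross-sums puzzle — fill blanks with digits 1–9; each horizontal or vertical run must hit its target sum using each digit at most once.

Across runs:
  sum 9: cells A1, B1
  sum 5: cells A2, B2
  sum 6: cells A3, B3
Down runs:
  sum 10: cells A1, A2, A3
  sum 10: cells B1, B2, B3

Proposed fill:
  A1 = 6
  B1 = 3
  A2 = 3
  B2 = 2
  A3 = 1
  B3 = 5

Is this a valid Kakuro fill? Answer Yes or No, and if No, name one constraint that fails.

Across: 6+3=9; 3+2=5; 1+5=6. Down: 6+3+1=10; 3+2+5=10. No digit repeats within any run.

Yes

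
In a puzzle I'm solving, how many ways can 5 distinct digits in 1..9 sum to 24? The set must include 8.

6

5 distinct digits from 1–9 sum between 15 and 35.
Keeping only sets containing 8.
Enumerating: {1,2,4,8,9}, {1,2,6,7,8}, {1,3,5,7,8}, {1,4,5,6,8}, {2,3,4,7,8}, {2,3,5,6,8}.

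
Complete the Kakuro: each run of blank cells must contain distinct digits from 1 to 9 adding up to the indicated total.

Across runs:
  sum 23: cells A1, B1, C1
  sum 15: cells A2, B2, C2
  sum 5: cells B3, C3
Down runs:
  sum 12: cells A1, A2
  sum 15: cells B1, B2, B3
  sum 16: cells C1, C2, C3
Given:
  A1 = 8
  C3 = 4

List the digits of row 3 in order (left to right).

1 4

23 in 3 cells must be {6,8,9}.
Given what's placed, C1 must be 9 to fit the 23 across and 16 down.
A2 = 12 − 8 = 4 completes the 12 down.
C2 = 16 − 13 = 3 completes the 16 down.
B3 = 5 − 4 = 1 completes the 5 across.
B1 = 23 − 17 = 6 completes the 23 across.
B2 = 15 − 7 = 8 completes the 15 across.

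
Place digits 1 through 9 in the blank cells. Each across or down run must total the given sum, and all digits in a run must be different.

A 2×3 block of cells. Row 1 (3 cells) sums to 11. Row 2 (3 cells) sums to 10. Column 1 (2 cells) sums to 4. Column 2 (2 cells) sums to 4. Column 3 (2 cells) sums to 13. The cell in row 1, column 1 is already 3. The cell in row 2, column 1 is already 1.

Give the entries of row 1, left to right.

3, 1, 7

4 in 2 cells must be {1,3}.
(1,2) = 1: the only remaining digit allowed by both the 11 across and the 4 down.
(1,3) = 11 − 4 = 7 completes the 11 across.
(2,2) = 4 − 1 = 3 completes the 4 down.
(2,3) = 10 − 4 = 6 completes the 10 across.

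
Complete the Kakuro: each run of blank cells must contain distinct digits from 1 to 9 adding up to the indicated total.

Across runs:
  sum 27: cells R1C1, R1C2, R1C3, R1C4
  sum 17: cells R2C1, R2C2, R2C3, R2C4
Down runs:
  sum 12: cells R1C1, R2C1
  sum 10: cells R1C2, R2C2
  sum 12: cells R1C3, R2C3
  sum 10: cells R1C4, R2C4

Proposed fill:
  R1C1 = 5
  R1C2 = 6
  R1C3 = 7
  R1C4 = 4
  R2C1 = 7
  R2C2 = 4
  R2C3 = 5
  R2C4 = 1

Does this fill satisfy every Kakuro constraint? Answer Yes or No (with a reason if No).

No — the across run R1C1–R1C4 sums to 22, not 27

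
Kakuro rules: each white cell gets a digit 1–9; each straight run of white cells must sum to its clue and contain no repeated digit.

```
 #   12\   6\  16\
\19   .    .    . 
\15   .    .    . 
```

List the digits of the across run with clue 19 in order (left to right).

8, 4, 7

16 in 2 cells must be {7,9}.
Nothing is forced directly, so branch on R1C2, whose candidates are 2 or 4 or 5. If R1C2 = 2: that forces R1C3 = 9, R2C2 = 4, after which R2C3 would have to be in {2,3,5,6,8,9} for the 15 across but in {7} for the 16 down — contradiction. If R1C2 = 5: that forces R1C1 = 8, after which R1C3 would have to be in {6} for the 19 across but in {7,9} for the 16 down — contradiction. So R1C2 = 4.
R2C2 = 6 − 4 = 2 completes the 6 down.
Nothing is forced directly, so branch on R1C3, whose candidates are 7 or 9. If R1C3 = 9: then R1C1 would have to be in {6} for the 19 across but in {3,4,5,7,8,9} for the 12 down — contradiction. So R1C3 = 7.
R1C1 = 19 − 11 = 8 completes the 19 across.
R2C1 = 12 − 8 = 4 completes the 12 down.
R2C3 = 15 − 6 = 9 completes the 15 across.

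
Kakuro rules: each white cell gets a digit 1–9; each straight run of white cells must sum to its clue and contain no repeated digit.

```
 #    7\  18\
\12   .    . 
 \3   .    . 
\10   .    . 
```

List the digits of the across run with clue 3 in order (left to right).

3 in 2 cells must be {1,2}; 7 in 3 cells must be {1,2,4}.
The 12 across and the 7 down share only 4, so R1C1 = 4.
R1C2 = 12 − 4 = 8 completes the 12 across.
Given what's placed, R2C2 must be 1 to fit the 3 across and 18 down.
R3C2 = 18 − 9 = 9 completes the 18 down.
R2C1 = 3 − 1 = 2 completes the 3 across.
R3C1 = 10 − 9 = 1 completes the 10 across.

2 1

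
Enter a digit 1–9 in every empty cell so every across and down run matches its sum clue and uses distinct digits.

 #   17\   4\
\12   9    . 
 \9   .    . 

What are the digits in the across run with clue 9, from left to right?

17 in 2 cells must be {8,9}; 4 in 2 cells must be {1,3}.
R1C2 = 12 − 9 = 3 completes the 12 across.
R2C1 = 17 − 9 = 8 completes the 17 down.
R2C2 = 9 − 8 = 1 completes the 9 across.

8 1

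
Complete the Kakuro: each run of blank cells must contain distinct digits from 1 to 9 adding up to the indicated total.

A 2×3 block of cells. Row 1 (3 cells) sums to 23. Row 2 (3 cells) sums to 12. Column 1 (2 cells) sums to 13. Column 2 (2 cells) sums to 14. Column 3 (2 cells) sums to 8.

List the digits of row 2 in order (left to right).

4 6 2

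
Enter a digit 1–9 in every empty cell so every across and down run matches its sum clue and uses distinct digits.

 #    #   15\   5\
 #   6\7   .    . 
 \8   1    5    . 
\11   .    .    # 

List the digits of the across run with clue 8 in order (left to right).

1 5 2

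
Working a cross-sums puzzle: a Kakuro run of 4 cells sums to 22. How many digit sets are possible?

11

4 distinct digits from 1–9 sum between 10 and 30.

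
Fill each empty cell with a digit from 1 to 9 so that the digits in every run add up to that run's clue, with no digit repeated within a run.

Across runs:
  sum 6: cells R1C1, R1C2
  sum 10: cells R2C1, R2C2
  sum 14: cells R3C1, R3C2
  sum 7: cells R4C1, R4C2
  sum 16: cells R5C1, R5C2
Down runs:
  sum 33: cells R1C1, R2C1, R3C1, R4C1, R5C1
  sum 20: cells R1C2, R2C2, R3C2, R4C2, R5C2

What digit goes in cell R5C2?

9

16 in 2 cells must be {7,9}.
Nothing is forced directly, so branch on R1C1, whose candidates are 4 or 5. If R1C1 = 4: that forces R1C2 = 2, R4C1 = 5, after which R4C2 would have to be in {2} for the 7 across but in {1,3,4,5,6,7,8,9} for the 20 down — contradiction. So R1C1 = 5.
R1C2 = 6 − 5 = 1 completes the 6 across.
Given what's placed, R4C1 must be 4 to fit the 7 across and 33 down.
R4C2 = 7 − 4 = 3 completes the 7 across.
No cell is forced outright now. R3C1 can only be 8 or 9 (the digits allowed by both its 14 across and its 33 down). If R3C1 = 8: that forces R3C2 = 6, after which R5C2 would have to be in {7,9} for the 16 across but in {2,8} for the 20 down — contradiction. So R3C1 = 9.
R3C2 = 14 − 9 = 5 completes the 14 across.
Given what's placed, R5C1 must be 7 to fit the 16 across and 33 down.
R5C2 = 16 − 7 = 9 completes the 16 across.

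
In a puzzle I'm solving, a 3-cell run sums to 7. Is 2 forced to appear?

Yes

The only way to make 7 from 3 distinct digits is {1,2,4}, which contains 2.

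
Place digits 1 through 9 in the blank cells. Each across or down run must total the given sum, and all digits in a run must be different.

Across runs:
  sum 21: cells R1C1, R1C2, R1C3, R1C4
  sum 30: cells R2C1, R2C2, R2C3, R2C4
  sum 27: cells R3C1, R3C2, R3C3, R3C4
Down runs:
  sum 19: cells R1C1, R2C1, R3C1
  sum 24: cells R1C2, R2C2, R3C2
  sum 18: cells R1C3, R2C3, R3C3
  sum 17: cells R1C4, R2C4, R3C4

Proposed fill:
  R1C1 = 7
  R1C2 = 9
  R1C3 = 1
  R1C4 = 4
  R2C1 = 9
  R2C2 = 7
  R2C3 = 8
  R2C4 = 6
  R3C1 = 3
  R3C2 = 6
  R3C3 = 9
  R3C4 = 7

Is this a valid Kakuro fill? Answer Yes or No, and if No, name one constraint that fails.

No — the across run R3C1–R3C4 sums to 25, not 27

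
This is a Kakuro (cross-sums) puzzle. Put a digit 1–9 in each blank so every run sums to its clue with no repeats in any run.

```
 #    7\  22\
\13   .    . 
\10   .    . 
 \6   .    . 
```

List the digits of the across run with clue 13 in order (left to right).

4 9

7 in 3 cells must be {1,2,4}.
The 13 across and the 7 down share only 4, so R1C1 = 4.
R1C2 = 13 − 4 = 9 completes the 13 across.
Given what's placed, R3C2 must be 5 to fit the 6 across and 22 down.
R2C2 = 22 − 14 = 8 completes the 22 down.
R3C1 = 6 − 5 = 1 completes the 6 across.
R2C1 = 10 − 8 = 2 completes the 10 across.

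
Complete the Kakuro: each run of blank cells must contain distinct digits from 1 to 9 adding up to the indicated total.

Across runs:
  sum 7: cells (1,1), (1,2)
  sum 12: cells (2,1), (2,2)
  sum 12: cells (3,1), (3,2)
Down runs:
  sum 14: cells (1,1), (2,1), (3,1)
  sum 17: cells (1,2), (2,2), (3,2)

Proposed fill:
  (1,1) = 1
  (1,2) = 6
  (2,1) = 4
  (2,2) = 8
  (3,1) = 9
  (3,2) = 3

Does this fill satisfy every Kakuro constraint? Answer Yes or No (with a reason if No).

Yes

Across: 1+6=7; 4+8=12; 9+3=12. Down: 1+4+9=14; 6+8+3=17. No digit repeats within any run.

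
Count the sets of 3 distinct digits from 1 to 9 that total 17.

7

3 distinct digits from 1–9 sum between 6 and 24.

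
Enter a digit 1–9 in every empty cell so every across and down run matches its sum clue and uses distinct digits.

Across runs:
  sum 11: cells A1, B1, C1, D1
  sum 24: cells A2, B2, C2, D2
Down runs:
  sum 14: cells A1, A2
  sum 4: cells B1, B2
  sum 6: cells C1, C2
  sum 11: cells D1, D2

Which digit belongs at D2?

8

11 in 4 cells must be {1,2,3,5}; 4 in 2 cells must be {1,3}.
Only 5 fits A1 under both its across sum 11 and down sum 14.
A2 = 14 − 5 = 9 completes the 14 down.
Nothing is forced directly, so branch on B1, whose candidates are 1 or 3. If B1 = 3: that forces D1 = 2, B2 = 1, after which C2 would have to be in {6,8} for the 24 across but in {1,2,4,5} for the 6 down — contradiction. So B1 = 1.
C1 = 2: the only remaining digit allowed by both the 11 across and the 6 down.
D1 = 11 − 8 = 3 completes the 11 across.
B2 = 4 − 1 = 3 completes the 4 down.
C2 = 6 − 2 = 4 completes the 6 down.
D2 = 24 − 16 = 8 completes the 24 across.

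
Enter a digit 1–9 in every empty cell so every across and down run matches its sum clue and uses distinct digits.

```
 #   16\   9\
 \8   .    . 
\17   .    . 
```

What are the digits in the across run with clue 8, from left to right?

17 in 2 cells must be {8,9}; 16 in 2 cells must be {7,9}.
The 8 across and the 16 down share only 7, so R1C1 = 7.
R1C2 = 8 − 7 = 1 completes the 8 across.
R2C1 = 16 − 7 = 9 completes the 16 down.
R2C2 = 17 − 9 = 8 completes the 17 across.

7 1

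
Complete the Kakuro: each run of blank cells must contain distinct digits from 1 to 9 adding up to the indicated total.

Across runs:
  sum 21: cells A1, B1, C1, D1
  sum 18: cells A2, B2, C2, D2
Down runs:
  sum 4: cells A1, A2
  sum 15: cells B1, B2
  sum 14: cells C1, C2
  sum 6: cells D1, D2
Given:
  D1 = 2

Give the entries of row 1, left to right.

4 in 2 cells must be {1,3}.
A1 = 3: the only remaining digit allowed by both the 21 across and the 4 down.
Given what's placed, C1 must be 9 to fit the 21 across and 14 down.
A2 = 4 − 3 = 1 completes the 4 down.
C2 = 14 − 9 = 5 completes the 14 down.
D2 = 6 − 2 = 4 completes the 6 down.
B1 = 21 − 14 = 7 completes the 21 across.
B2 = 18 − 10 = 8 completes the 18 across.

3 7 9 2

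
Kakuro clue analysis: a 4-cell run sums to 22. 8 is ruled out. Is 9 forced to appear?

Counterexample: {4,5,6,7} sums to 22 under that restriction without using 9.

No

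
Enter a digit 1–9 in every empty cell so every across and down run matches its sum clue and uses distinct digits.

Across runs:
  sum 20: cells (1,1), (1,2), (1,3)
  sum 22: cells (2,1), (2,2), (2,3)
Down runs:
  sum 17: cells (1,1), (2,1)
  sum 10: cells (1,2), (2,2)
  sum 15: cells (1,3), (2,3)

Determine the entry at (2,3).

17 in 2 cells must be {8,9}.
Nothing is forced directly, so branch on (1,1), whose candidates are 8 or 9. If (1,1) = 9: that forces (2,1) = 8, (2,2) = 9, after which (2,3) would have to be in {5} for the 22 across but in {6,7,8,9} for the 15 down — contradiction. So (1,1) = 8.
(2,1) = 17 − 8 = 9 completes the 17 down.
Nothing is forced directly, so branch on (1,3), whose candidates are 7 or 9. If (1,3) = 7: then (1,2) would have to be in {5} for the 20 across but in {1,2,3,4,6,7,8,9} for the 10 down — contradiction. So (1,3) = 9.
(1,2) = 20 − 17 = 3 completes the 20 across.
(2,2) = 10 − 3 = 7 completes the 10 down.
(2,3) = 22 − 16 = 6 completes the 22 across.

6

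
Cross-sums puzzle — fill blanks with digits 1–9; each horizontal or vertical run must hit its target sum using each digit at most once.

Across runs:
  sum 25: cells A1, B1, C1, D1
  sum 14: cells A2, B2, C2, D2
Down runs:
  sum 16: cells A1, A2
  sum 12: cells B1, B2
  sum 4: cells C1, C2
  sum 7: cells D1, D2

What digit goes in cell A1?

9

16 in 2 cells must be {7,9}; 4 in 2 cells must be {1,3}.
Only 7 fits A2 under both its across sum 14 and down sum 16.
Given what's placed, B2 must be 4 to fit the 14 across and 12 down.
C2 = 1: the only remaining digit allowed by both the 14 across and the 4 down.
D2 = 14 − 12 = 2 completes the 14 across.
A1 = 16 − 7 = 9 completes the 16 down.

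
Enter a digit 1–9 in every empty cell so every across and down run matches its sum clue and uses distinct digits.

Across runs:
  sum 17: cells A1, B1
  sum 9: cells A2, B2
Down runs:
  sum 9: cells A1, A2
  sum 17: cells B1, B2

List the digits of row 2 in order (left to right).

1, 8

17 in 2 cells must be {8,9}.
The 17 across and the 9 down share only 8, so A1 = 8.
B1 = 17 − 8 = 9 completes the 17 across.
A2 = 9 − 8 = 1 completes the 9 down.
B2 = 9 − 1 = 8 completes the 9 across.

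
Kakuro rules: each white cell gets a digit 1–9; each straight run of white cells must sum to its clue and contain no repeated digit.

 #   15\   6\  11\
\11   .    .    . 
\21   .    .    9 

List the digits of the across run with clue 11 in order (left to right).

8 1 2

R1C3 = 11 − 9 = 2 completes the 11 down.
No cell is forced outright now. R1C1 can only be 6 or 8 (the digits allowed by both its 11 across and its 15 down). If R1C1 = 6: then R1C2 would have to be in {3} for the 11 across but in {1,2,4,5} for the 6 down — contradiction. So R1C1 = 8.
R1C2 = 11 − 10 = 1 completes the 11 across.
R2C1 = 15 − 8 = 7 completes the 15 down.
R2C2 = 21 − 16 = 5 completes the 21 across.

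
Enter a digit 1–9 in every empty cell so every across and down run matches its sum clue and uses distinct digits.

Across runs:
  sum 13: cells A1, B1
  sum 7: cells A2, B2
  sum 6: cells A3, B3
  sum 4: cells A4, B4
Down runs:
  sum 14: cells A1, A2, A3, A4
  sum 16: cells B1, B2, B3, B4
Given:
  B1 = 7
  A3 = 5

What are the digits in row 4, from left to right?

4 in 2 cells must be {1,3}.
A1 = 13 − 7 = 6 completes the 13 across.
B3 = 6 − 5 = 1 completes the 6 across.
Given what's placed, A4 must be 1 to fit the 4 across and 14 down.
B4 = 4 − 1 = 3 completes the 4 across.
A2 = 14 − 12 = 2 completes the 14 down.
B2 = 7 − 2 = 5 completes the 7 across.

1, 3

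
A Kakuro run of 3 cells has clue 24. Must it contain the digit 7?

The only way to make 24 from 3 distinct digits is {7,8,9}, which contains 7.

Yes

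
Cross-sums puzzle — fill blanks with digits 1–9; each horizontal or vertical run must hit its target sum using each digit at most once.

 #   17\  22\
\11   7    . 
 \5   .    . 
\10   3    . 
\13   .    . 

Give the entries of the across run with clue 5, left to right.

2, 3

R1C2 = 11 − 7 = 4 completes the 11 across.
R3C2 = 10 − 3 = 7 completes the 10 across.
Nothing is forced directly, so branch on R2C1, whose candidates are 1 or 2. If R2C1 = 1: then R2C2 would have to be in {4} for the 5 across but in {2,3,5,6,8,9} for the 22 down — contradiction. So R2C1 = 2.
R2C2 = 5 − 2 = 3 completes the 5 across.
R4C1 = 17 − 12 = 5 completes the 17 down.
R4C2 = 13 − 5 = 8 completes the 13 across.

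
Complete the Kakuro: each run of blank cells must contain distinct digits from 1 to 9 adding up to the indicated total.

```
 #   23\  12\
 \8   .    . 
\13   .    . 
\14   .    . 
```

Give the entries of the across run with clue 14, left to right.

23 in 3 cells must be {6,8,9}.
The 8 across and the 23 down share only 6, so R1C1 = 6.
R1C2 = 8 − 6 = 2 completes the 8 across.
Nothing is forced directly, so branch on R2C1, whose candidates are 8 or 9. If R2C1 = 8: then R2C2 would have to be in {5} for the 13 across but in {1,3,4,6,7,9} for the 12 down — contradiction. So R2C1 = 9.
R2C2 = 13 − 9 = 4 completes the 13 across.
R3C1 = 23 − 15 = 8 completes the 23 down.
R3C2 = 14 − 8 = 6 completes the 14 across.

8 6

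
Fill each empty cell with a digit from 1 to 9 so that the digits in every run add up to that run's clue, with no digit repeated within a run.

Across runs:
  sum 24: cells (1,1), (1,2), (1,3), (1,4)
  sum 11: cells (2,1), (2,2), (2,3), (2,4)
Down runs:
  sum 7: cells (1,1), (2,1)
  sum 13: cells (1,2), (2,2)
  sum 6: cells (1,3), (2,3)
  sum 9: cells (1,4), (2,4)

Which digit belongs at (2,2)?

5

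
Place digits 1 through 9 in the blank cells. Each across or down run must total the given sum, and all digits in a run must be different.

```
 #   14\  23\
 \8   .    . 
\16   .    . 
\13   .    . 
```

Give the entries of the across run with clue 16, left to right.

16 in 2 cells must be {7,9}; 23 in 3 cells must be {6,8,9}.
The 8 across and the 23 down share only 6, so R1C2 = 6.
Given what's placed, R2C2 must be 9 to fit the 16 across and 23 down.
R3C2 = 23 − 15 = 8 completes the 23 down.
R1C1 = 8 − 6 = 2 completes the 8 across.
R2C1 = 16 − 9 = 7 completes the 16 across.
R3C1 = 13 − 8 = 5 completes the 13 across.

7, 9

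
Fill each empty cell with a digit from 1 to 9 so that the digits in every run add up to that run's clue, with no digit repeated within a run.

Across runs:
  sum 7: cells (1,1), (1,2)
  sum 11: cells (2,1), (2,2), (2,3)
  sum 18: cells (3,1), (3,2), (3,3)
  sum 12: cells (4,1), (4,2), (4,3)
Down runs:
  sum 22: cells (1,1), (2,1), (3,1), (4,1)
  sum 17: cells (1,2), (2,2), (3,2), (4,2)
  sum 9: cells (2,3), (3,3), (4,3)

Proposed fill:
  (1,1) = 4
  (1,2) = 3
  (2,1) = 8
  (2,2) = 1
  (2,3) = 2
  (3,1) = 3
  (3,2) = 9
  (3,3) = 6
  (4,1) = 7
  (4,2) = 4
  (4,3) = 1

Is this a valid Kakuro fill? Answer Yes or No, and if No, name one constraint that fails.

Across: 4+3=7; 8+1+2=11; 3+9+6=18; 7+4+1=12. Down: 4+8+3+7=22; 3+1+9+4=17; 2+6+1=9. No digit repeats within any run.

Yes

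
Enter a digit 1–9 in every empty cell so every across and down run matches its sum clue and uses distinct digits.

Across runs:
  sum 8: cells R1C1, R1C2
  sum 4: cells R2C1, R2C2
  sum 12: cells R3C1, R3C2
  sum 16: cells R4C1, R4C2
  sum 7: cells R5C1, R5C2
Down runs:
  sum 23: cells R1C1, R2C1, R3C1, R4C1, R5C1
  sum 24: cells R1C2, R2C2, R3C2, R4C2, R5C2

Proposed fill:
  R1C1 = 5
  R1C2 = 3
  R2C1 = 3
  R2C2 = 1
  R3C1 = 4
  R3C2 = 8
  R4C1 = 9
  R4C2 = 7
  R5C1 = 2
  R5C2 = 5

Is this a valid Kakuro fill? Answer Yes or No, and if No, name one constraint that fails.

Yes

Across: 5+3=8; 3+1=4; 4+8=12; 9+7=16; 2+5=7. Down: 5+3+4+9+2=23; 3+1+8+7+5=24. No digit repeats within any run.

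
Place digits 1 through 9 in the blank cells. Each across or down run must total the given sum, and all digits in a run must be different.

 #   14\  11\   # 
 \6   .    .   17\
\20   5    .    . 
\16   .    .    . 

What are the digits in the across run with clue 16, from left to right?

7 1 8

17 in 2 cells must be {8,9}.
No cell is forced outright now. R1C1 can only be 1 or 2 (the digits allowed by both its 6 across and its 14 down). If R1C1 = 1: that forces R1C2 = 5, after which R2C2 would have to be in {6,7,8,9} for the 20 across but in {2,4} for the 11 down — contradiction. So R1C1 = 2.
R1C2 = 6 − 2 = 4 completes the 6 across.
R2C2 = 6: the only remaining digit allowed by both the 20 across and the 11 down.
R2C3 = 20 − 11 = 9 completes the 20 across.
R3C1 = 14 − 7 = 7 completes the 14 down.
R3C2 = 11 − 10 = 1 completes the 11 down.
R3C3 = 16 − 8 = 8 completes the 16 across.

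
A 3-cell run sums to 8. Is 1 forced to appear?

Every partition of 8 into 3 distinct digits includes 1: {1,2,5}, {1,3,4}.

Yes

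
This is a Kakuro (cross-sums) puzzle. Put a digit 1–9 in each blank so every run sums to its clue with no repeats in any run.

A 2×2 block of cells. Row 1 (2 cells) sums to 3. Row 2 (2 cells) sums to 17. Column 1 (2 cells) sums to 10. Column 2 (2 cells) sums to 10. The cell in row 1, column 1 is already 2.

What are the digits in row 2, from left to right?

3 in 2 cells must be {1,2}; 17 in 2 cells must be {8,9}.
(1,2) = 3 − 2 = 1 completes the 3 across.
(2,1) = 10 − 2 = 8 completes the 10 down.
(2,2) = 17 − 8 = 9 completes the 17 across.

8 9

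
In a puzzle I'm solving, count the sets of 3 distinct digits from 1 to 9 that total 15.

8

3 distinct digits from 1–9 sum between 6 and 24.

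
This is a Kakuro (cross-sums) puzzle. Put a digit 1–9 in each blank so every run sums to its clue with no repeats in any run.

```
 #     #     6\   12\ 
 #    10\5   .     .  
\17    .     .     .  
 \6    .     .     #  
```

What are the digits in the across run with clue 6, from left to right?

6 in 3 cells must be {1,2,3}.
Nothing is forced directly, so branch on R3C2, whose candidates are 1 or 2. If R3C2 = 1: then R3C1 would have to be in {5} for the 6 across but in {1,2,3,4,6,7,8,9} for the 10 down — contradiction. So R3C2 = 2.
R3C1 = 6 − 2 = 4 completes the 6 across.
R2C1 = 10 − 4 = 6 completes the 10 down.
R2C2 = 3: the only remaining digit allowed by both the 17 across and the 6 down.
R2C3 = 17 − 9 = 8 completes the 17 across.
R1C2 = 6 − 5 = 1 completes the 6 down.
R1C3 = 5 − 1 = 4 completes the 5 across.

4 2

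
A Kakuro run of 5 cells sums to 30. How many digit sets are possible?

6

5 distinct digits from 1–9 sum between 15 and 35.
Enumerating: {1,5,7,8,9}, {2,4,7,8,9}, {2,5,6,8,9}, {3,4,6,8,9}, {3,5,6,7,9}, {4,5,6,7,8}.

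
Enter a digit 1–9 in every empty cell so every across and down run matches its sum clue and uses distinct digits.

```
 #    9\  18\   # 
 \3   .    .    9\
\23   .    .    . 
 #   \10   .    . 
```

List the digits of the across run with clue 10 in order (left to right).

7 3

3 in 2 cells must be {1,2}; 23 in 3 cells must be {6,8,9}.
Nothing is forced directly, so branch on R2C1, whose candidates are 6 or 8. If R2C1 = 6: then R1C1 would have to be in {1,2} for the 3 across but in {3} for the 9 down — contradiction. So R2C1 = 8.
R1C1 = 9 − 8 = 1 completes the 9 down.
R1C2 = 3 − 1 = 2 completes the 3 across.
R2C2 = 9: the only remaining digit allowed by both the 23 across and the 18 down.
R2C3 = 23 − 17 = 6 completes the 23 across.
R3C2 = 18 − 11 = 7 completes the 18 down.
R3C3 = 10 − 7 = 3 completes the 10 across.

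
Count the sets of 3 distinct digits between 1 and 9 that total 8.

2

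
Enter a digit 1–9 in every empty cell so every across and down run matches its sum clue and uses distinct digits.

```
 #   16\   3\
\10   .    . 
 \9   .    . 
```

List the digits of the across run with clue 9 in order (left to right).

16 in 2 cells must be {7,9}; 3 in 2 cells must be {1,2}.
The 9 across and the 16 down share only 7, so R2C1 = 7.
R2C2 = 9 − 7 = 2 completes the 9 across.
R1C1 = 16 − 7 = 9 completes the 16 down.
R1C2 = 10 − 9 = 1 completes the 10 across.

7 2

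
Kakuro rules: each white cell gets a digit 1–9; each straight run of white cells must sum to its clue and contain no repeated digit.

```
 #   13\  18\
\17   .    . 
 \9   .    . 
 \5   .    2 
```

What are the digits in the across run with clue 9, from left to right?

2 7

17 in 2 cells must be {8,9}.
R1C2 = 9: the only remaining digit allowed by both the 17 across and the 18 down.
R2C2 = 18 − 11 = 7 completes the 18 down.
R3C1 = 5 − 2 = 3 completes the 5 across.
R1C1 = 17 − 9 = 8 completes the 17 across.
R2C1 = 9 − 7 = 2 completes the 9 across.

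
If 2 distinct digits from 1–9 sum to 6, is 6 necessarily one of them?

Counterexample: {1,5} sums to 6 without using 6.

No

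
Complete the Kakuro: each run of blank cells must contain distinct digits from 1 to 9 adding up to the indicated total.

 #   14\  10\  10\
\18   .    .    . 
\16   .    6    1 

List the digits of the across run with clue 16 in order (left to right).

R1C2 = 10 − 6 = 4 completes the 10 down.
R1C3 = 10 − 1 = 9 completes the 10 down.
R2C1 = 16 − 7 = 9 completes the 16 across.
R1C1 = 18 − 13 = 5 completes the 18 across.

9 6 1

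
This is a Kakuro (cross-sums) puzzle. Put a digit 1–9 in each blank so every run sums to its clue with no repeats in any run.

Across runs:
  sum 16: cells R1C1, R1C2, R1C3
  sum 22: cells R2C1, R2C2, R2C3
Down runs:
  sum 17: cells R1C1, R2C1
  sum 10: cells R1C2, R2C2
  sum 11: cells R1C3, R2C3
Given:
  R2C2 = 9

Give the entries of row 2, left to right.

8, 9, 5

17 in 2 cells must be {8,9}.
R1C2 = 10 − 9 = 1 completes the 10 down.
R2C1 = 8: the only remaining digit allowed by both the 22 across and the 17 down.
R2C3 = 22 − 17 = 5 completes the 22 across.
R1C1 = 17 − 8 = 9 completes the 17 down.
R1C3 = 16 − 10 = 6 completes the 16 across.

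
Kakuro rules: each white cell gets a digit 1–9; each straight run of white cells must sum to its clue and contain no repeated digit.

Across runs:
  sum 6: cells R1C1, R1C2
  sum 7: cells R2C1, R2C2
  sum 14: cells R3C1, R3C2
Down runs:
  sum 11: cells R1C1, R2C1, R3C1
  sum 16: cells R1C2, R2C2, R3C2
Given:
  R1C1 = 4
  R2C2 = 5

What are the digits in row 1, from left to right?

4 2

R1C2 = 6 − 4 = 2 completes the 6 across.
R2C1 = 7 − 5 = 2 completes the 7 across.
R3C1 = 11 − 6 = 5 completes the 11 down.
R3C2 = 14 − 5 = 9 completes the 14 across.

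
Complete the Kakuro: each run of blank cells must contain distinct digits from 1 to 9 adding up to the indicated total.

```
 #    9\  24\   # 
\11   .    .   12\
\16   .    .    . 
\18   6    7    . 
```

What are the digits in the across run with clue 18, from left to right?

24 in 3 cells must be {7,8,9}.
R1C1 = 2: the only remaining digit allowed by both the 11 across and the 9 down.
R1C2 = 11 − 2 = 9 completes the 11 across.
R2C1 = 9 − 8 = 1 completes the 9 down.
R2C2 = 24 − 16 = 8 completes the 24 down.
R2C3 = 16 − 9 = 7 completes the 16 across.
R3C3 = 18 − 13 = 5 completes the 18 across.

6 7 5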